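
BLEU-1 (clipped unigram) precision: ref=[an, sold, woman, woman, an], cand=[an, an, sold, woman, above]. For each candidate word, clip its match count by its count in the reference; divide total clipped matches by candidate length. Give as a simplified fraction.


Reference word counts: {'an': 2, 'sold': 1, 'woman': 2}
Checking each candidate word (with clipping):
  'an' -> in reference (ref count 2, used 1/2) -> match (matches: 1)
  'an' -> in reference (ref count 2, used 2/2) -> match (matches: 2)
  'sold' -> in reference (ref count 1, used 1/1) -> match (matches: 3)
  'woman' -> in reference (ref count 2, used 1/2) -> match (matches: 4)
  'above' -> not in reference -> no match (matches: 4)
Clipped matches: 4, Candidate length: 5
Precision = 4/5

4/5


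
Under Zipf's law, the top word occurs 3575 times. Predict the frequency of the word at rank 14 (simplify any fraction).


Zipf's law: freq(rank) = f1 / rank
f1 = 3575, rank = 14
freq = 3575 / 14
GCD(3575, 14) = 1
Simplified: 3575/14

3575/14


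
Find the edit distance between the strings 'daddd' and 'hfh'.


Building DP table for s1='daddd' (len 5) and s2='hfh' (len 3):
       h  f  h
    0  1  2  3
  d 1  1  2  3
  a 2  2  2  3
  d 3  3  3  3
  d 4  4  4  4
  d 5  5  5  5
Edit distance = dp[5][3] = 5

5


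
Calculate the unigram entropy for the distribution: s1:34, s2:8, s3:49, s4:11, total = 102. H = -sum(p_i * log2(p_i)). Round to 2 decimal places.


Computing entropy H = -sum(p_i * log2(p_i)):
  s1: p = 34/102 = 0.3333, -p*log2(p) = 0.5283
  s2: p = 8/102 = 0.0784, -p*log2(p) = 0.2880
  s3: p = 49/102 = 0.4804, -p*log2(p) = 0.5081
  s4: p = 11/102 = 0.1078, -p*log2(p) = 0.3465
H = sum of terms = 1.6709
Rounded to 2 decimals: 1.67

1.67


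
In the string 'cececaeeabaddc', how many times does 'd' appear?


Scanning 'cececaeeabaddc' for 'd':
  Position 11: 'd' -> MATCH (count: 1)
  Position 12: 'd' -> MATCH (count: 2)
Total occurrences of 'd': 2

2


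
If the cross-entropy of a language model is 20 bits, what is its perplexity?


Perplexity formula: PP = 2^H
H = 20
PP = 2^20
PP = 2^20 = 1048576

1048576


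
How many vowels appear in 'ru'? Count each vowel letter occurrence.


Scanning each character of 'ru':
  Position 1: 'r' -> consonant (running count: 0)
  Position 2: 'u' -> vowel (running count: 1)
Total vowels: 1

1


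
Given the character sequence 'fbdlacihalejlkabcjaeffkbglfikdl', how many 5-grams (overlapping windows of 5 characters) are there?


String 'fbdlacihalejlkabcjaeffkbglfikdl' has length L = 31.
Number of overlapping n-grams = L - n + 1
Substituting: 31 - 5 + 1 = 27

27


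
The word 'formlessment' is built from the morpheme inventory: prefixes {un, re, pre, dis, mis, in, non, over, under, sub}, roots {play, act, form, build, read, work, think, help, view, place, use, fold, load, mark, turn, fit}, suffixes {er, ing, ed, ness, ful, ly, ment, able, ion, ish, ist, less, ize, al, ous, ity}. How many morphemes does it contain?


Segmenting 'formlessment' against the inventory:
  'form' -> root (morpheme 1)
  'less' -> suffix (morpheme 2)
  'ment' -> suffix (morpheme 3)
Total morphemes: 3

3


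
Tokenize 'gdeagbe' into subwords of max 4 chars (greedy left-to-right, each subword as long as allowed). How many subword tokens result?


'gdeagbe' has 7 characters.
Chunking with max size 4:
  Chunk 1: 'gdea' (positions 0-3)
  Chunk 2: 'gbe' (positions 4-6)
Total chunks: ceil(7 / 4) = 2

2


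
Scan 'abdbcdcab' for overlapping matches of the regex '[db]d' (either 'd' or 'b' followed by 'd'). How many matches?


Pattern: [db]d means either 'd' or 'b' followed by 'd'.
Scanning 'abdbcdcab' position-by-position:
  Pos 0: window 'ab' -> no
  Pos 1: window 'bd' -> MATCH
  Pos 2: window 'db' -> no
  Pos 3: window 'bc' -> no
  Pos 4: window 'cd' -> no
  Pos 5: window 'dc' -> no
  Pos 6: window 'ca' -> no
  Pos 7: window 'ab' -> no
  Pos 8: window 'b' -> no
Total matches: 1

1


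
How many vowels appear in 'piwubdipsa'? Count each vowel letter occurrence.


Scanning each character of 'piwubdipsa':
  Position 1: 'p' -> consonant (running count: 0)
  Position 2: 'i' -> vowel (running count: 1)
  Position 3: 'w' -> consonant (running count: 1)
  Position 4: 'u' -> vowel (running count: 2)
  Position 5: 'b' -> consonant (running count: 2)
  Position 6: 'd' -> consonant (running count: 2)
  Position 7: 'i' -> vowel (running count: 3)
  Position 8: 'p' -> consonant (running count: 3)
  Position 9: 's' -> consonant (running count: 3)
  Position 10: 'a' -> vowel (running count: 4)
Total vowels: 4

4


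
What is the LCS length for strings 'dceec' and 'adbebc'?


DP table for LCS of 'dceec' and 'adbebc':
       a  d  b  e  b  c
    0  0  0  0  0  0  0
  d 0  0  1  1  1  1  1
  c 0  0  1  1  1  1  2
  e 0  0  1  1  2  2  2
  e 0  0  1  1  2  2  2
  c 0  0  1  1  2  2  3
LCS: 'dec'
LCS length = 3

3


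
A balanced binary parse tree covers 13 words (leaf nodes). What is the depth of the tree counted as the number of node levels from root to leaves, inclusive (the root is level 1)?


In a balanced binary tree with n leaves the deepest leaf is ceil(log2(n)) edges below the root,
so counting node levels inclusive of root and leaves gives ceil(log2(n)) + 1 levels.
log2(13) = 3.7004
ceil(3.7004) = 4
levels = 4 + 1 = 5

5


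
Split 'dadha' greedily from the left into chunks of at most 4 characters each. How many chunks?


'dadha' has 5 characters.
Chunking with max size 4:
  Chunk 1: 'dadh' (positions 0-3)
  Chunk 2: 'a' (positions 4-4)
Total chunks: ceil(5 / 4) = 2

2


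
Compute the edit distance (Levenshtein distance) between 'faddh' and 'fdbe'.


Building DP table for s1='faddh' (len 5) and s2='fdbe' (len 4):
       f  d  b  e
    0  1  2  3  4
  f 1  0  1  2  3
  a 2  1  1  2  3
  d 3  2  1  2  3
  d 4  3  2  2  3
  h 5  4  3  3  3
Edit distance = dp[5][4] = 3

3


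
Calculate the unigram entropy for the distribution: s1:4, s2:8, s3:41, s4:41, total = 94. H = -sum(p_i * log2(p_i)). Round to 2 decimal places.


Computing entropy H = -sum(p_i * log2(p_i)):
  s1: p = 4/94 = 0.0426, -p*log2(p) = 0.1938
  s2: p = 8/94 = 0.0851, -p*log2(p) = 0.3025
  s3: p = 41/94 = 0.4362, -p*log2(p) = 0.5221
  s4: p = 41/94 = 0.4362, -p*log2(p) = 0.5221
H = sum of terms = 1.5405
Rounded to 2 decimals: 1.54

1.54


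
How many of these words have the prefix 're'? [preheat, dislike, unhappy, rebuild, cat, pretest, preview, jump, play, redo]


Checking each word for prefix 're':
  'preheat' -> no (count: 0)
  'dislike' -> no (count: 0)
  'unhappy' -> no (count: 0)
  'rebuild' -> YES, starts with 're' (count: 1)
  'cat' -> no (count: 1)
  'pretest' -> no (count: 1)
  'preview' -> no (count: 1)
  'jump' -> no (count: 1)
  'play' -> no (count: 1)
  'redo' -> YES, starts with 're' (count: 2)
Total with prefix 're': 2

2


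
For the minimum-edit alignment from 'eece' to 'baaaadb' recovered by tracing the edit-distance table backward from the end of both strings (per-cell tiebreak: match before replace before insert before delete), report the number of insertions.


Edit distance = 7. Backtracking from cell (4, 7) with preference match > replace > insert > delete,
then listing the resulting alignment 'eece' -> 'baaaadb' left to right:
  Step 1: insert 'b' [insertion #1]
  Step 2: insert 'a' [insertion #2]
  Step 3: insert 'a' [insertion #3]
  Step 4: replace e->a
  Step 5: replace e->a
  Step 6: replace c->d
  Step 7: replace e->b
Total insertions: 3

3


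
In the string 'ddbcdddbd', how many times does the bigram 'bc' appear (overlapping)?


Scanning 'ddbcdddbd' for bigram 'bc':
  Position 0: 'dd' -> no
  Position 1: 'db' -> no
  Position 2: 'bc' -> MATCH
  Position 3: 'cd' -> no
  Position 4: 'dd' -> no
  Position 5: 'dd' -> no
  Position 6: 'db' -> no
  Position 7: 'bd' -> no
Total matches: 1

1


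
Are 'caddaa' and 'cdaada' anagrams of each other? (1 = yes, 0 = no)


Sort characters of 'caddaa': 'aaacdd'
Sort characters of 'cdaada': 'aaacdd'
Sorted forms match -> they ARE anagrams
Result: 1

1


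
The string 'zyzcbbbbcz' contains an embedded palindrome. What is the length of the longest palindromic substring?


Scanning 'zyzcbbbbcz' for palindromic substrings.
Substring at positions 2-9: 'zcbbbbcz'.
Check: reverse('zcbbbbcz') = 'zcbbbbcz' -> palindrome confirmed.
Neighbouring characters ('y' / '-') break symmetry, so it cannot extend further.
No longer palindromic substring exists; longest length = 8

8


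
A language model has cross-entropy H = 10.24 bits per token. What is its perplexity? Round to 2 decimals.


Perplexity formula: PP = 2^H
H = 10.24
PP = 2^10.24
Decompose: 2^10.24 = 2^10 * 2^0.24
2^10 = 1024, 2^0.24 ~ 1.1809927
PP ~ 1024 * 1.1809927 = 1209.3365248
Rounded to 2 decimals: 1209.34

1209.34


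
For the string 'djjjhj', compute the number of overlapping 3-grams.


String 'djjjhj' has length L = 6.
Number of overlapping n-grams = L - n + 1
Substituting: 6 - 3 + 1 = 4

4


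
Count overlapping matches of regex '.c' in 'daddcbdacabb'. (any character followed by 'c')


Pattern: .c means any character followed by 'c'.
Scanning 'daddcbdacabb' position-by-position:
  Pos 0: window 'da' -> no
  Pos 1: window 'ad' -> no
  Pos 2: window 'dd' -> no
  Pos 3: window 'dc' -> MATCH
  Pos 4: window 'cb' -> no
  Pos 5: window 'bd' -> no
  Pos 6: window 'da' -> no
  Pos 7: window 'ac' -> MATCH
  Pos 8: window 'ca' -> no
  Pos 9: window 'ab' -> no
  Pos 10: window 'bb' -> no
  Pos 11: window 'b' -> no
Total matches: 2

2


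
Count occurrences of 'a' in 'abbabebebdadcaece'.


Scanning 'abbabebebdadcaece' for 'a':
  Position 0: 'a' -> MATCH (count: 1)
  Position 3: 'a' -> MATCH (count: 2)
  Position 10: 'a' -> MATCH (count: 3)
  Position 13: 'a' -> MATCH (count: 4)
Total occurrences of 'a': 4

4


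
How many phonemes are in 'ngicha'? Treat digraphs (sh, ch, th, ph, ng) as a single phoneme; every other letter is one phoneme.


Parsing 'ngicha' greedily, digraphs first:
  'ng' -> digraph (1 consonant phoneme) (phonemes so far: 1)
  'i' -> vowel phoneme (phonemes so far: 2)
  'ch' -> digraph (1 consonant phoneme) (phonemes so far: 3)
  'a' -> vowel phoneme (phonemes so far: 4)
Total phonemes: 4

4


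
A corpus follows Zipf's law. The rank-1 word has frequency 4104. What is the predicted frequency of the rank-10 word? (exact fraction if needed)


Zipf's law: freq(rank) = f1 / rank
f1 = 4104, rank = 10
freq = 4104 / 10
GCD(4104, 10) = 2
Simplified: 2052/5

2052/5


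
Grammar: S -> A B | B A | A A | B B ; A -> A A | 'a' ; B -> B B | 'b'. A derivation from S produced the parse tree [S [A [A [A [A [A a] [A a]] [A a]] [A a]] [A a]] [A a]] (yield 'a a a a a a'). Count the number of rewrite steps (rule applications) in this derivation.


Every bracketed nonterminal node [X ...] in the tree is produced by exactly one rule application.
Reading the tree off as a leftmost derivation:
  Step 1: S  =>  A A   (applied S -> A A)
  Step 2: A A  =>  A A A   (applied A -> A A)
  Step 3: A A A  =>  A A A A   (applied A -> A A)
  Step 4: A A A A  =>  A A A A A   (applied A -> A A)
  Step 5: A A A A A  =>  A A A A A A   (applied A -> A A)
  Step 6: A A A A A A  =>  a A A A A A   (applied A -> a)
  Step 7: a A A A A A  =>  a a A A A A   (applied A -> a)
  Step 8: a a A A A A  =>  a a a A A A   (applied A -> a)
  Step 9: a a a A A A  =>  a a a a A A   (applied A -> a)
  Step 10: a a a a A A  =>  a a a a a A   (applied A -> a)
  Step 11: a a a a a A  =>  a a a a a a   (applied A -> a)
Final yield: a a a a a a
Total rewrite steps: 11

11


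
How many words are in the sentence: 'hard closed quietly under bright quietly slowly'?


Counting words by splitting on spaces:
  Word 1: 'hard'
  Word 2: 'closed'
  Word 3: 'quietly'
  Word 4: 'under'
  Word 5: 'bright'
  Word 6: 'quietly'
  Word 7: 'slowly'
Total words: 7

7


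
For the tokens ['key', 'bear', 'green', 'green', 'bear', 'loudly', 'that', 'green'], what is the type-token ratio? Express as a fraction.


Tokens: 8
Unique types: ('bear', 'green', 'key', 'loudly', 'that') = 5
TTR = 5/8
Already in lowest terms.

5/8


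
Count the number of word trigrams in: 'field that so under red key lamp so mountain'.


Word trigrams from [9] words:
  Trigram 1: (field that so)
  Trigram 2: (that so under)
  Trigram 3: (so under red)
  Trigram 4: (under red key)
  Trigram 5: (red key lamp)
  Trigram 6: (key lamp so)
  Trigram 7: (lamp so mountain)
Total word trigrams: 9 - 2 = 7

7


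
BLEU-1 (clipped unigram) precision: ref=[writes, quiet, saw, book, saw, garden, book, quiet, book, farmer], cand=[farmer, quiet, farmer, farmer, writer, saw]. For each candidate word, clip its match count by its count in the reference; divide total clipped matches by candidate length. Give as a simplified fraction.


Reference word counts: {'book': 3, 'farmer': 1, 'garden': 1, 'quiet': 2, 'saw': 2, 'writes': 1}
Checking each candidate word (with clipping):
  'farmer' -> in reference (ref count 1, used 1/1) -> match (matches: 1)
  'quiet' -> in reference (ref count 2, used 1/2) -> match (matches: 2)
  'farmer' -> ref count 1 already used up (1/1) -> clipped, no match (matches: 2)
  'farmer' -> ref count 1 already used up (1/1) -> clipped, no match (matches: 2)
  'writer' -> not in reference -> no match (matches: 2)
  'saw' -> in reference (ref count 2, used 1/2) -> match (matches: 3)
Clipped matches: 3, Candidate length: 6
Precision = 3/6 = 1/2

1/2


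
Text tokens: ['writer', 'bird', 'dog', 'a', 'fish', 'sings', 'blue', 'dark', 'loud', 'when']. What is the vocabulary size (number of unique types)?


Listing all tokens and tracking unique types:
  Token 1: 'writer' -> NEW (unique so far: 1)
  Token 2: 'bird' -> NEW (unique so far: 2)
  Token 3: 'dog' -> NEW (unique so far: 3)
  Token 4: 'a' -> NEW (unique so far: 4)
  Token 5: 'fish' -> NEW (unique so far: 5)
  Token 6: 'sings' -> NEW (unique so far: 6)
  Token 7: 'blue' -> NEW (unique so far: 7)
  Token 8: 'dark' -> NEW (unique so far: 8)
  Token 9: 'loud' -> NEW (unique so far: 9)
  Token 10: 'when' -> NEW (unique so far: 10)
Unique types: ('a', 'bird', 'blue', 'dark', 'dog', 'fish', 'loud', 'sings', 'when', 'writer')
Vocabulary size: 10

10


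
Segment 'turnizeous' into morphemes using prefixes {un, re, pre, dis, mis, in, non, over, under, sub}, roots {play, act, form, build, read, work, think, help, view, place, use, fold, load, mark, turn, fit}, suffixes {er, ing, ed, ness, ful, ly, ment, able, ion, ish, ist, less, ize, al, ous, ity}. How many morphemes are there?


Segmenting 'turnizeous' against the inventory:
  'turn' -> root (morpheme 1)
  'ize' -> suffix (morpheme 2)
  'ous' -> suffix (morpheme 3)
Total morphemes: 3

3


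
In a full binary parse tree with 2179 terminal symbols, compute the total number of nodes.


Leaf nodes (terminals): 2179
Internal nodes = n - 1 = 2179 - 1 = 2178
Total = leaves + internal = 2179 + 2178 = 4357

4357


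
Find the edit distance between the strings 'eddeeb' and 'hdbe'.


Building DP table for s1='eddeeb' (len 6) and s2='hdbe' (len 4):
       h  d  b  e
    0  1  2  3  4
  e 1  1  2  3  3
  d 2  2  1  2  3
  d 3  3  2  2  3
  e 4  4  3  3  2
  e 5  5  4  4  3
  b 6  6  5  4  4
Edit distance = dp[6][4] = 4

4


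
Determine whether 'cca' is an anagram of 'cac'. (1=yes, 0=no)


Sort characters of 'cca': 'acc'
Sort characters of 'cac': 'acc'
Sorted forms match -> they ARE anagrams
Result: 1

1


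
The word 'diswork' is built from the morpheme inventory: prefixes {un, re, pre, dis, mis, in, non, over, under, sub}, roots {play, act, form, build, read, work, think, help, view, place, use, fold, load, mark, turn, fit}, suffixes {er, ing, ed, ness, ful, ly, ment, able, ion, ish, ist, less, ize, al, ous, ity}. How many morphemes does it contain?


Segmenting 'diswork' against the inventory:
  'dis' -> prefix (morpheme 1)
  'work' -> root (morpheme 2)
Total morphemes: 2

2


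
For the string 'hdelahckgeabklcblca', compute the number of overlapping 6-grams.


String 'hdelahckgeabklcblca' has length L = 19.
Number of overlapping n-grams = L - n + 1
Substituting: 19 - 6 + 1 = 14

14


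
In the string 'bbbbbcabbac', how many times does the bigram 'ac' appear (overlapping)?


Scanning 'bbbbbcabbac' for bigram 'ac':
  Position 0: 'bb' -> no
  Position 1: 'bb' -> no
  Position 2: 'bb' -> no
  Position 3: 'bb' -> no
  Position 4: 'bc' -> no
  Position 5: 'ca' -> no
  Position 6: 'ab' -> no
  Position 7: 'bb' -> no
  Position 8: 'ba' -> no
  Position 9: 'ac' -> MATCH
Total matches: 1

1


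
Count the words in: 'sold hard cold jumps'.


Counting words by splitting on spaces:
  Word 1: 'sold'
  Word 2: 'hard'
  Word 3: 'cold'
  Word 4: 'jumps'
Total words: 4

4


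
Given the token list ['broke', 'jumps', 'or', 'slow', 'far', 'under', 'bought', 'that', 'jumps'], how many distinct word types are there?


Listing all tokens and tracking unique types:
  Token 1: 'broke' -> NEW (unique so far: 1)
  Token 2: 'jumps' -> NEW (unique so far: 2)
  Token 3: 'or' -> NEW (unique so far: 3)
  Token 4: 'slow' -> NEW (unique so far: 4)
  Token 5: 'far' -> NEW (unique so far: 5)
  Token 6: 'under' -> NEW (unique so far: 6)
  Token 7: 'bought' -> NEW (unique so far: 7)
  Token 8: 'that' -> NEW (unique so far: 8)
  Token 9: 'jumps' -> duplicate (unique so far: 8)
Unique types: ('bought', 'broke', 'far', 'jumps', 'or', 'slow', 'that', 'under')
Vocabulary size: 8

8


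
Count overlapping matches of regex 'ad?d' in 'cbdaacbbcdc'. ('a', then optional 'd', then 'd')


Pattern: ad?d means 'a', then optional 'd', then 'd'.
Scanning 'cbdaacbbcdc' position-by-position:
  Pos 0: window 'cbd' -> no
  Pos 1: window 'bda' -> no
  Pos 2: window 'daa' -> no
  Pos 3: window 'aac' -> no
  Pos 4: window 'acb' -> no
  Pos 5: window 'cbb' -> no
  Pos 6: window 'bbc' -> no
  Pos 7: window 'bcd' -> no
  Pos 8: window 'cdc' -> no
  Pos 9: window 'dc' -> no
  Pos 10: window 'c' -> no
Total matches: 0

0


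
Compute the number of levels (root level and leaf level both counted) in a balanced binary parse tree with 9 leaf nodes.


In a balanced binary tree with n leaves the deepest leaf is ceil(log2(n)) edges below the root,
so counting node levels inclusive of root and leaves gives ceil(log2(n)) + 1 levels.
log2(9) = 3.1699
ceil(3.1699) = 4
levels = 4 + 1 = 5

5


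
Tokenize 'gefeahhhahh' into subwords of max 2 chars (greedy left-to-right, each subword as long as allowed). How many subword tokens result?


'gefeahhhahh' has 11 characters.
Chunking with max size 2:
  Chunk 1: 'ge' (positions 0-1)
  Chunk 2: 'fe' (positions 2-3)
  Chunk 3: 'ah' (positions 4-5)
  Chunk 4: 'hh' (positions 6-7)
  Chunk 5: 'ah' (positions 8-9)
  Chunk 6: 'h' (positions 10-10)
Total chunks: ceil(11 / 2) = 6

6


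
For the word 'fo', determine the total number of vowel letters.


Scanning each character of 'fo':
  Position 1: 'f' -> consonant (running count: 0)
  Position 2: 'o' -> vowel (running count: 1)
Total vowels: 1

1


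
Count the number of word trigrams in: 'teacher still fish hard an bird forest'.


Word trigrams from [7] words:
  Trigram 1: (teacher still fish)
  Trigram 2: (still fish hard)
  Trigram 3: (fish hard an)
  Trigram 4: (hard an bird)
  Trigram 5: (an bird forest)
Total word trigrams: 7 - 2 = 5

5


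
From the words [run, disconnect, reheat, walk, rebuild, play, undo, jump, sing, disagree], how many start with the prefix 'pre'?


Checking each word for prefix 'pre':
  'run' -> no (count: 0)
  'disconnect' -> no (count: 0)
  'reheat' -> no (count: 0)
  'walk' -> no (count: 0)
  'rebuild' -> no (count: 0)
  'play' -> no (count: 0)
  'undo' -> no (count: 0)
  'jump' -> no (count: 0)
  'sing' -> no (count: 0)
  'disagree' -> no (count: 0)
Total with prefix 'pre': 0

0


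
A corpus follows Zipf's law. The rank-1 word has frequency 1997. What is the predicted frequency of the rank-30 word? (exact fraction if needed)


Zipf's law: freq(rank) = f1 / rank
f1 = 1997, rank = 30
freq = 1997 / 30
GCD(1997, 30) = 1
Simplified: 1997/30

1997/30


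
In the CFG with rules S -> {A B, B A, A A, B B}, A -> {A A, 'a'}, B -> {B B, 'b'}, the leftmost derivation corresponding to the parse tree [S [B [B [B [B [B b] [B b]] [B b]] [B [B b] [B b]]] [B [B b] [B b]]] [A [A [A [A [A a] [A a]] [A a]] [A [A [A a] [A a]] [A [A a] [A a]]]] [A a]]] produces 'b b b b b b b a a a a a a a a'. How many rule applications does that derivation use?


Every bracketed nonterminal node [X ...] in the tree is produced by exactly one rule application.
Reading the tree off as a leftmost derivation:
  Step 1: S  =>  B A   (applied S -> B A)
  Step 2: B A  =>  B B A   (applied B -> B B)
  Step 3: B B A  =>  B B B A   (applied B -> B B)
  Step 4: B B B A  =>  B B B B A   (applied B -> B B)
  Step 5: B B B B A  =>  B B B B B A   (applied B -> B B)
  Step 6: B B B B B A  =>  b B B B B A   (applied B -> b)
  Step 7: b B B B B A  =>  b b B B B A   (applied B -> b)
  Step 8: b b B B B A  =>  b b b B B A   (applied B -> b)
  Step 9: b b b B B A  =>  b b b B B B A   (applied B -> B B)
  Step 10: b b b B B B A  =>  b b b b B B A   (applied B -> b)
  Step 11: b b b b B B A  =>  b b b b b B A   (applied B -> b)
  Step 12: b b b b b B A  =>  b b b b b B B A   (applied B -> B B)
  Step 13: b b b b b B B A  =>  b b b b b b B A   (applied B -> b)
  Step 14: b b b b b b B A  =>  b b b b b b b A   (applied B -> b)
  Step 15: b b b b b b b A  =>  b b b b b b b A A   (applied A -> A A)
  Step 16: b b b b b b b A A  =>  b b b b b b b A A A   (applied A -> A A)
  Step 17: b b b b b b b A A A  =>  b b b b b b b A A A A   (applied A -> A A)
  Step 18: b b b b b b b A A A A  =>  b b b b b b b A A A A A   (applied A -> A A)
  Step 19: b b b b b b b A A A A A  =>  b b b b b b b a A A A A   (applied A -> a)
  Step 20: b b b b b b b a A A A A  =>  b b b b b b b a a A A A   (applied A -> a)
  Step 21: b b b b b b b a a A A A  =>  b b b b b b b a a a A A   (applied A -> a)
  Step 22: b b b b b b b a a a A A  =>  b b b b b b b a a a A A A   (applied A -> A A)
  Step 23: b b b b b b b a a a A A A  =>  b b b b b b b a a a A A A A   (applied A -> A A)
  Step 24: b b b b b b b a a a A A A A  =>  b b b b b b b a a a a A A A   (applied A -> a)
  Step 25: b b b b b b b a a a a A A A  =>  b b b b b b b a a a a a A A   (applied A -> a)
  Step 26: b b b b b b b a a a a a A A  =>  b b b b b b b a a a a a A A A   (applied A -> A A)
  Step 27: b b b b b b b a a a a a A A A  =>  b b b b b b b a a a a a a A A   (applied A -> a)
  Step 28: b b b b b b b a a a a a a A A  =>  b b b b b b b a a a a a a a A   (applied A -> a)
  Step 29: b b b b b b b a a a a a a a A  =>  b b b b b b b a a a a a a a a   (applied A -> a)
Final yield: b b b b b b b a a a a a a a a
Total rewrite steps: 29

29


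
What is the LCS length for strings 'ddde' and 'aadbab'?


DP table for LCS of 'ddde' and 'aadbab':
       a  a  d  b  a  b
    0  0  0  0  0  0  0
  d 0  0  0  1  1  1  1
  d 0  0  0  1  1  1  1
  d 0  0  0  1  1  1  1
  e 0  0  0  1  1  1  1
LCS: 'd'
LCS length = 1

1


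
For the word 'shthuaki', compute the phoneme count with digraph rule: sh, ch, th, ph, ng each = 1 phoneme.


Parsing 'shthuaki' greedily, digraphs first:
  'sh' -> digraph (1 consonant phoneme) (phonemes so far: 1)
  'th' -> digraph (1 consonant phoneme) (phonemes so far: 2)
  'u' -> vowel phoneme (phonemes so far: 3)
  'a' -> vowel phoneme (phonemes so far: 4)
  'k' -> consonant phoneme (phonemes so far: 5)
  'i' -> vowel phoneme (phonemes so far: 6)
Total phonemes: 6

6


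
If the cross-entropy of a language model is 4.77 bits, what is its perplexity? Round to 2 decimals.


Perplexity formula: PP = 2^H
H = 4.77
PP = 2^4.77
Decompose: 2^4.77 = 2^4 * 2^0.77
2^4 = 16, 2^0.77 ~ 1.7052698
PP ~ 16 * 1.7052698 = 27.2843168
Rounded to 2 decimals: 27.28

27.28


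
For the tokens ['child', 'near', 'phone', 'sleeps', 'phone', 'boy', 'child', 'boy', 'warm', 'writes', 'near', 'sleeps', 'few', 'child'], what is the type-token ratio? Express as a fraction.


Tokens: 14
Unique types: ('boy', 'child', 'few', 'near', 'phone', 'sleeps', 'warm', 'writes') = 8
TTR = 8/14
Simplify: divide both by 2 -> 4/7
TTR = 4/7

4/7


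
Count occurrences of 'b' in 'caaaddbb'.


Scanning 'caaaddbb' for 'b':
  Position 6: 'b' -> MATCH (count: 1)
  Position 7: 'b' -> MATCH (count: 2)
Total occurrences of 'b': 2

2


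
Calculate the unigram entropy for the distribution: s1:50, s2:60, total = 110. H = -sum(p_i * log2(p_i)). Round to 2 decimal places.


Computing entropy H = -sum(p_i * log2(p_i)):
  s1: p = 50/110 = 0.4545, -p*log2(p) = 0.5170
  s2: p = 60/110 = 0.5455, -p*log2(p) = 0.4770
H = sum of terms = 0.9940
Rounded to 2 decimals: 0.99

0.99


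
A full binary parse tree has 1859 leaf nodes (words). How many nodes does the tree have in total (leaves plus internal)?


Leaf nodes (terminals): 1859
Internal nodes = n - 1 = 1859 - 1 = 1858
Total = leaves + internal = 1859 + 1858 = 3717

3717


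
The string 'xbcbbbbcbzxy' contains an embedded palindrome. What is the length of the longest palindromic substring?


Scanning 'xbcbbbbcbzxy' for palindromic substrings.
Substring at positions 1-8: 'bcbbbbcb'.
Check: reverse('bcbbbbcb') = 'bcbbbbcb' -> palindrome confirmed.
Neighbouring characters ('x' / 'z') break symmetry, so it cannot extend further.
No longer palindromic substring exists; longest length = 8

8


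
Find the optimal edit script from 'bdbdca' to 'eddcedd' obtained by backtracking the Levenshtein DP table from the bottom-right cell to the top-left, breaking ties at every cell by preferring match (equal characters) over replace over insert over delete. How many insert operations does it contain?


Edit distance = 5. Backtracking from cell (6, 7) with preference match > replace > insert > delete,
then listing the resulting alignment 'bdbdca' -> 'eddcedd' left to right:
  Step 1: replace b->e
  Step 2: keep 'd'
  Step 3: delete 'b'
  Step 4: keep 'd'
  Step 5: keep 'c'
  Step 6: insert 'e' [insertion #1]
  Step 7: insert 'd' [insertion #2]
  Step 8: replace a->d
Total insertions: 2

2


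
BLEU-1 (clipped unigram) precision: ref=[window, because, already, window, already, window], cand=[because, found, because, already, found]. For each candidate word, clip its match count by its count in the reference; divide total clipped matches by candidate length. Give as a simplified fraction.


Reference word counts: {'already': 2, 'because': 1, 'window': 3}
Checking each candidate word (with clipping):
  'because' -> in reference (ref count 1, used 1/1) -> match (matches: 1)
  'found' -> not in reference -> no match (matches: 1)
  'because' -> ref count 1 already used up (1/1) -> clipped, no match (matches: 1)
  'already' -> in reference (ref count 2, used 1/2) -> match (matches: 2)
  'found' -> not in reference -> no match (matches: 2)
Clipped matches: 2, Candidate length: 5
Precision = 2/5

2/5


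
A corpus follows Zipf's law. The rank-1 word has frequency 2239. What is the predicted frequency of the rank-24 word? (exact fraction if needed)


Zipf's law: freq(rank) = f1 / rank
f1 = 2239, rank = 24
freq = 2239 / 24
GCD(2239, 24) = 1
Simplified: 2239/24

2239/24


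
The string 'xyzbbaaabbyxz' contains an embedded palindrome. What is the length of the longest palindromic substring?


Scanning 'xyzbbaaabbyxz' for palindromic substrings.
Substring at positions 3-9: 'bbaaabb'.
Check: reverse('bbaaabb') = 'bbaaabb' -> palindrome confirmed.
Neighbouring characters ('z' / 'y') break symmetry, so it cannot extend further.
No longer palindromic substring exists; longest length = 7

7


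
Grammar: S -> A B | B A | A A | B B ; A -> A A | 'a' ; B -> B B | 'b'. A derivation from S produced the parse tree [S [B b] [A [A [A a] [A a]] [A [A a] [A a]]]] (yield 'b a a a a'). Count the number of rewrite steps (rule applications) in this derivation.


Every bracketed nonterminal node [X ...] in the tree is produced by exactly one rule application.
Reading the tree off as a leftmost derivation:
  Step 1: S  =>  B A   (applied S -> B A)
  Step 2: B A  =>  b A   (applied B -> b)
  Step 3: b A  =>  b A A   (applied A -> A A)
  Step 4: b A A  =>  b A A A   (applied A -> A A)
  Step 5: b A A A  =>  b a A A   (applied A -> a)
  Step 6: b a A A  =>  b a a A   (applied A -> a)
  Step 7: b a a A  =>  b a a A A   (applied A -> A A)
  Step 8: b a a A A  =>  b a a a A   (applied A -> a)
  Step 9: b a a a A  =>  b a a a a   (applied A -> a)
Final yield: b a a a a
Total rewrite steps: 9

9


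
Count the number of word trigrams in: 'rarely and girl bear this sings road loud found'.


Word trigrams from [9] words:
  Trigram 1: (rarely and girl)
  Trigram 2: (and girl bear)
  Trigram 3: (girl bear this)
  Trigram 4: (bear this sings)
  Trigram 5: (this sings road)
  Trigram 6: (sings road loud)
  Trigram 7: (road loud found)
Total word trigrams: 9 - 2 = 7

7


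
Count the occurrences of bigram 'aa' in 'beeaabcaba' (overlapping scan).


Scanning 'beeaabcaba' for bigram 'aa':
  Position 0: 'be' -> no
  Position 1: 'ee' -> no
  Position 2: 'ea' -> no
  Position 3: 'aa' -> MATCH
  Position 4: 'ab' -> no
  Position 5: 'bc' -> no
  Position 6: 'ca' -> no
  Position 7: 'ab' -> no
  Position 8: 'ba' -> no
Total matches: 1

1


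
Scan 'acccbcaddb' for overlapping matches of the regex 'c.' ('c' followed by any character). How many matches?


Pattern: c. means 'c' followed by any character.
Scanning 'acccbcaddb' position-by-position:
  Pos 0: window 'ac' -> no
  Pos 1: window 'cc' -> MATCH
  Pos 2: window 'cc' -> MATCH
  Pos 3: window 'cb' -> MATCH
  Pos 4: window 'bc' -> no
  Pos 5: window 'ca' -> MATCH
  Pos 6: window 'ad' -> no
  Pos 7: window 'dd' -> no
  Pos 8: window 'db' -> no
  Pos 9: window 'b' -> no
Total matches: 4

4


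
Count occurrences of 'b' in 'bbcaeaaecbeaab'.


Scanning 'bbcaeaaecbeaab' for 'b':
  Position 0: 'b' -> MATCH (count: 1)
  Position 1: 'b' -> MATCH (count: 2)
  Position 9: 'b' -> MATCH (count: 3)
  Position 13: 'b' -> MATCH (count: 4)
Total occurrences of 'b': 4

4


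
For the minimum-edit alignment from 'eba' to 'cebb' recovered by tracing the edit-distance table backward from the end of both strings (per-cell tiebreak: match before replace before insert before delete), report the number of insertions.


Edit distance = 2. Backtracking from cell (3, 4) with preference match > replace > insert > delete,
then listing the resulting alignment 'eba' -> 'cebb' left to right:
  Step 1: insert 'c' [insertion #1]
  Step 2: keep 'e'
  Step 3: keep 'b'
  Step 4: replace a->b
Total insertions: 1

1


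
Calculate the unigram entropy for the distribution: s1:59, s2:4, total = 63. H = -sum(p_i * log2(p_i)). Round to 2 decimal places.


Computing entropy H = -sum(p_i * log2(p_i)):
  s1: p = 59/63 = 0.9365, -p*log2(p) = 0.0886
  s2: p = 4/63 = 0.0635, -p*log2(p) = 0.2525
H = sum of terms = 0.3411
Rounded to 2 decimals: 0.34

0.34


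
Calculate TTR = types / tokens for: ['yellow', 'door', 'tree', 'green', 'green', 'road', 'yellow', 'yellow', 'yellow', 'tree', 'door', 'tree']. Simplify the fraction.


Tokens: 12
Unique types: ('door', 'green', 'road', 'tree', 'yellow') = 5
TTR = 5/12
Already in lowest terms.

5/12


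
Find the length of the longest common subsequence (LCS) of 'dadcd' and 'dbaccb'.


DP table for LCS of 'dadcd' and 'dbaccb':
       d  b  a  c  c  b
    0  0  0  0  0  0  0
  d 0  1  1  1  1  1  1
  a 0  1  1  2  2  2  2
  d 0  1  1  2  2  2  2
  c 0  1  1  2  3  3  3
  d 0  1  1  2  3  3  3
LCS: 'dac'
LCS length = 3

3


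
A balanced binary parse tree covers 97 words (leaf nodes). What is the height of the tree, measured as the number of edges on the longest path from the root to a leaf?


In a balanced binary tree with n leaves the deepest leaf is ceil(log2(n)) edges below the root.
log2(97) = 6.5999
ceil(6.5999) = 7
height (edges) = 7

7


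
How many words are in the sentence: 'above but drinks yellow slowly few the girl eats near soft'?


Counting words by splitting on spaces:
  Word 1: 'above'
  Word 2: 'but'
  Word 3: 'drinks'
  Word 4: 'yellow'
  Word 5: 'slowly'
  Word 6: 'few'
  Word 7: 'the'
  Word 8: 'girl'
  Word 9: 'eats'
  Word 10: 'near'
  Word 11: 'soft'
Total words: 11

11


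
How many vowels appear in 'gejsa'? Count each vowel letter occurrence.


Scanning each character of 'gejsa':
  Position 1: 'g' -> consonant (running count: 0)
  Position 2: 'e' -> vowel (running count: 1)
  Position 3: 'j' -> consonant (running count: 1)
  Position 4: 's' -> consonant (running count: 1)
  Position 5: 'a' -> vowel (running count: 2)
Total vowels: 2

2


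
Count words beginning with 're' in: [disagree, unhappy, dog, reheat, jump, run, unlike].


Checking each word for prefix 're':
  'disagree' -> no (count: 0)
  'unhappy' -> no (count: 0)
  'dog' -> no (count: 0)
  'reheat' -> YES, starts with 're' (count: 1)
  'jump' -> no (count: 1)
  'run' -> no (count: 1)
  'unlike' -> no (count: 1)
Total with prefix 're': 1

1


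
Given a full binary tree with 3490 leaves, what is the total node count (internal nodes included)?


Leaf nodes (terminals): 3490
Internal nodes = n - 1 = 3490 - 1 = 3489
Total = leaves + internal = 3490 + 3489 = 6979

6979


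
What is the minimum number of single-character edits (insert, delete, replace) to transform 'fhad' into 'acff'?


Building DP table for s1='fhad' (len 4) and s2='acff' (len 4):
       a  c  f  f
    0  1  2  3  4
  f 1  1  2  2  3
  h 2  2  2  3  3
  a 3  2  3  3  4
  d 4  3  3  4  4
Edit distance = dp[4][4] = 4

4


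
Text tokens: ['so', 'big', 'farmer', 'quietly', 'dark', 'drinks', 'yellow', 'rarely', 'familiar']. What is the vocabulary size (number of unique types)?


Listing all tokens and tracking unique types:
  Token 1: 'so' -> NEW (unique so far: 1)
  Token 2: 'big' -> NEW (unique so far: 2)
  Token 3: 'farmer' -> NEW (unique so far: 3)
  Token 4: 'quietly' -> NEW (unique so far: 4)
  Token 5: 'dark' -> NEW (unique so far: 5)
  Token 6: 'drinks' -> NEW (unique so far: 6)
  Token 7: 'yellow' -> NEW (unique so far: 7)
  Token 8: 'rarely' -> NEW (unique so far: 8)
  Token 9: 'familiar' -> NEW (unique so far: 9)
Unique types: ('big', 'dark', 'drinks', 'familiar', 'farmer', 'quietly', 'rarely', 'so', 'yellow')
Vocabulary size: 9

9


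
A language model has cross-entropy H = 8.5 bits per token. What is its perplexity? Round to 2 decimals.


Perplexity formula: PP = 2^H
H = 8.5
PP = 2^8.5
Decompose: 2^8.5 = 2^8 * 2^0.5 = 2^8 * sqrt(2)
2^8 = 256, sqrt(2) ~ 1.4142136
PP ~ 256 * 1.4142136 = 362.0386816
Rounded to 2 decimals: 362.04

362.04


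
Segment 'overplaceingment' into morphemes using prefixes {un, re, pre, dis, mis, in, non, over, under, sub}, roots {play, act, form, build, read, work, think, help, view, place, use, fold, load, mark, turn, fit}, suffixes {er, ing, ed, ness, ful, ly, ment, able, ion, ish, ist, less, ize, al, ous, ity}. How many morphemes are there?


Segmenting 'overplaceingment' against the inventory:
  'over' -> prefix (morpheme 1)
  'place' -> root (morpheme 2)
  'ing' -> suffix (morpheme 3)
  'ment' -> suffix (morpheme 4)
Total morphemes: 4

4


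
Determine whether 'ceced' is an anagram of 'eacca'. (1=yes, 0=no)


Sort characters of 'ceced': 'ccdee'
Sort characters of 'eacca': 'aacce'
Sorted forms differ -> they are NOT anagrams
Result: 0

0


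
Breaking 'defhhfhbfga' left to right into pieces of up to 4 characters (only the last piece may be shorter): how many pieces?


'defhhfhbfga' has 11 characters.
Chunking with max size 4:
  Chunk 1: 'defh' (positions 0-3)
  Chunk 2: 'hfhb' (positions 4-7)
  Chunk 3: 'fga' (positions 8-10)
Total chunks: ceil(11 / 4) = 3

3


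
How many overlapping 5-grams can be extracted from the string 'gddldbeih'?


String 'gddldbeih' has length L = 9.
Number of overlapping n-grams = L - n + 1
Substituting: 9 - 5 + 1 = 5

5


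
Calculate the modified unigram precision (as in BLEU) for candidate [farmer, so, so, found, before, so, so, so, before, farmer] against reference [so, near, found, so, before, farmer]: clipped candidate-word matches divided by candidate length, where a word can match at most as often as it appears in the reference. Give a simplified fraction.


Reference word counts: {'before': 1, 'farmer': 1, 'found': 1, 'near': 1, 'so': 2}
Checking each candidate word (with clipping):
  'farmer' -> in reference (ref count 1, used 1/1) -> match (matches: 1)
  'so' -> in reference (ref count 2, used 1/2) -> match (matches: 2)
  'so' -> in reference (ref count 2, used 2/2) -> match (matches: 3)
  'found' -> in reference (ref count 1, used 1/1) -> match (matches: 4)
  'before' -> in reference (ref count 1, used 1/1) -> match (matches: 5)
  'so' -> ref count 2 already used up (2/2) -> clipped, no match (matches: 5)
  'so' -> ref count 2 already used up (2/2) -> clipped, no match (matches: 5)
  'so' -> ref count 2 already used up (2/2) -> clipped, no match (matches: 5)
  'before' -> ref count 1 already used up (1/1) -> clipped, no match (matches: 5)
  'farmer' -> ref count 1 already used up (1/1) -> clipped, no match (matches: 5)
Clipped matches: 5, Candidate length: 10
Precision = 5/10 = 1/2

1/2


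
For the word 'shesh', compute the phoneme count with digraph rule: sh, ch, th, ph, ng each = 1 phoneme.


Parsing 'shesh' greedily, digraphs first:
  'sh' -> digraph (1 consonant phoneme) (phonemes so far: 1)
  'e' -> vowel phoneme (phonemes so far: 2)
  'sh' -> digraph (1 consonant phoneme) (phonemes so far: 3)
Total phonemes: 3

3


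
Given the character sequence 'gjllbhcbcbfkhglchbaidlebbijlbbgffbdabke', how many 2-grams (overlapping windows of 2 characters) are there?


String 'gjllbhcbcbfkhglchbaidlebbijlbbgffbdabke' has length L = 39.
Number of overlapping n-grams = L - n + 1
Substituting: 39 - 2 + 1 = 38

38


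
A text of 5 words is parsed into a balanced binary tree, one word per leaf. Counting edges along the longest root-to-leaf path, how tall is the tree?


In a balanced binary tree with n leaves the deepest leaf is ceil(log2(n)) edges below the root.
log2(5) = 2.3219
ceil(2.3219) = 3
height (edges) = 3

3


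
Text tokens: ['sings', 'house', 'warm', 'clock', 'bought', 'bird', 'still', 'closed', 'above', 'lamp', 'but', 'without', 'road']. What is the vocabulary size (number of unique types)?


Listing all tokens and tracking unique types:
  Token 1: 'sings' -> NEW (unique so far: 1)
  Token 2: 'house' -> NEW (unique so far: 2)
  Token 3: 'warm' -> NEW (unique so far: 3)
  Token 4: 'clock' -> NEW (unique so far: 4)
  Token 5: 'bought' -> NEW (unique so far: 5)
  Token 6: 'bird' -> NEW (unique so far: 6)
  Token 7: 'still' -> NEW (unique so far: 7)
  Token 8: 'closed' -> NEW (unique so far: 8)
  Token 9: 'above' -> NEW (unique so far: 9)
  Token 10: 'lamp' -> NEW (unique so far: 10)
  Token 11: 'but' -> NEW (unique so far: 11)
  Token 12: 'without' -> NEW (unique so far: 12)
  Token 13: 'road' -> NEW (unique so far: 13)
Unique types: ('above', 'bird', 'bought', 'but', 'clock', 'closed', 'house', 'lamp', 'road', 'sings', 'still', 'warm', 'without')
Vocabulary size: 13

13


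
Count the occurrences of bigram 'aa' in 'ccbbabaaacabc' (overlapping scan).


Scanning 'ccbbabaaacabc' for bigram 'aa':
  Position 0: 'cc' -> no
  Position 1: 'cb' -> no
  Position 2: 'bb' -> no
  Position 3: 'ba' -> no
  Position 4: 'ab' -> no
  Position 5: 'ba' -> no
  Position 6: 'aa' -> MATCH
  Position 7: 'aa' -> MATCH
  Position 8: 'ac' -> no
  Position 9: 'ca' -> no
  Position 10: 'ab' -> no
  Position 11: 'bc' -> no
Total matches: 2

2


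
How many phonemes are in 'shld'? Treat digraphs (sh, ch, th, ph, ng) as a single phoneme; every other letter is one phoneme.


Parsing 'shld' greedily, digraphs first:
  'sh' -> digraph (1 consonant phoneme) (phonemes so far: 1)
  'l' -> consonant phoneme (phonemes so far: 2)
  'd' -> consonant phoneme (phonemes so far: 3)
Total phonemes: 3

3


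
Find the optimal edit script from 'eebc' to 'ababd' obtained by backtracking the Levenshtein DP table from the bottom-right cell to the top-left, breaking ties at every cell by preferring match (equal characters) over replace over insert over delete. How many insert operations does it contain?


Edit distance = 4. Backtracking from cell (4, 5) with preference match > replace > insert > delete,
then listing the resulting alignment 'eebc' -> 'ababd' left to right:
  Step 1: insert 'a' [insertion #1]
  Step 2: replace e->b
  Step 3: replace e->a
  Step 4: keep 'b'
  Step 5: replace c->d
Total insertions: 1

1
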